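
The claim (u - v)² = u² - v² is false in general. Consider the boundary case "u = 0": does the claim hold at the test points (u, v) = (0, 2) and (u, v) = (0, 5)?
No, fails at both test points

At (0, 2): LHS = 4 ≠ RHS = -4
At (0, 5): LHS = 25 ≠ RHS = -25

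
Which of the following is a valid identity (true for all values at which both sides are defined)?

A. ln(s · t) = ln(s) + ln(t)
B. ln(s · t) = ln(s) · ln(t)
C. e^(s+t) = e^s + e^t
A

A: holds — e.g. at (2, 5), both sides equal ln(10) ≈ 2.303.
B: fails at (2, 7) — LHS = ln(14) ≈ 2.639, RHS = ln(2)·ln(7) ≈ 1.349.
C: fails at (4, 6) — LHS = e^10 ≈ 22026.5, RHS = e^4 + e^6 ≈ 458.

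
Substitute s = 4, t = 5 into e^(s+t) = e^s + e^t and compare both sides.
LHS = e^(4+5) = e^9 ≈ 8103
RHS = e^4 + e^5 ≈ 203

LHS ≠ RHS (they differ by about 7900), so the equation does not hold here.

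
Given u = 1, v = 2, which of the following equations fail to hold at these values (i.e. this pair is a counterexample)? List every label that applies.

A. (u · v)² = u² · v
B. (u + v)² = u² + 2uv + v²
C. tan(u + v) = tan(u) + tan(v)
A, C

Evaluating each claim at the given values:
A. LHS = 4, RHS = 2 → fails here (LHS ≠ RHS)
B. LHS = 9, RHS = 9 → holds here (LHS = RHS)
C. LHS = tan(3) ≈ -0.1425, RHS = tan(2) + tan(1) ≈ -0.6276 → fails here (LHS ≠ RHS)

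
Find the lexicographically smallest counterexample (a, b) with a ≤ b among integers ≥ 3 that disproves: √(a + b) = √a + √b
(a, b) = (3, 3)

Substituting (3, 3) into the claim:
LHS = √(3 + 3) = √(6) ≈ 2.449
RHS = √3 + √3 = 2·√(3) ≈ 3.464

Since LHS ≠ RHS, this pair disproves the claim, and no lexicographically smaller pair (a ≤ b, integers ≥ 3) does.

For instance (7, 10) is also a counterexample (LHS = √(17) ≈ 4.123, RHS = √(7) + √(10) ≈ 5.808), but it's lexicographically larger.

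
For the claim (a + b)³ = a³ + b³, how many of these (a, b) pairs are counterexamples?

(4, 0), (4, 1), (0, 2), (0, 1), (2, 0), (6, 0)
1

Testing each pair:
(4, 0): LHS = 64, RHS = 64 → satisfies claim
(4, 1): LHS = 125, RHS = 65 → counterexample
(0, 2): LHS = 8, RHS = 8 → satisfies claim
(0, 1): LHS = 1, RHS = 1 → satisfies claim
(2, 0): LHS = 8, RHS = 8 → satisfies claim
(6, 0): LHS = 216, RHS = 216 → satisfies claim

That makes 1 counterexample.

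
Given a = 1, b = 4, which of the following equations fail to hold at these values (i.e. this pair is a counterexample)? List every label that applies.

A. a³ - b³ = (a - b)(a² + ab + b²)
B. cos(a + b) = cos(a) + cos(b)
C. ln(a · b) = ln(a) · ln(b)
B, C

Evaluating each claim at the given values:
A. LHS = -63, RHS = -63 → holds here (LHS = RHS)
B. LHS = cos(5) ≈ 0.2837, RHS = cos(4) + cos(1) ≈ -0.1133 → fails here (LHS ≠ RHS)
C. LHS = ln(4) ≈ 1.386, RHS = 0 → fails here (LHS ≠ RHS)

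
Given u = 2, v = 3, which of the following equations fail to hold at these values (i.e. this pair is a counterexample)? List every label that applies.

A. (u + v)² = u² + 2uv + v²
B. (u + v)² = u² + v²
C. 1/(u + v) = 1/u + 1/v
B, C

Evaluating each claim at the given values:
A. LHS = 25, RHS = 25 → holds here (LHS = RHS)
B. LHS = 25, RHS = 13 → fails here (LHS ≠ RHS)
C. LHS = 1/5, RHS = 5/6 → fails here (LHS ≠ RHS)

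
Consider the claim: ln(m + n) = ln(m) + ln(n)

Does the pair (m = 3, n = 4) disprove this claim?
Yes

Substituting m = 3, n = 4:
LHS = ln(3 + 4) = ln(7) ≈ 1.946
RHS = ln(3) + ln(4) ≈ 2.485

Since LHS ≠ RHS, this pair disproves the claim.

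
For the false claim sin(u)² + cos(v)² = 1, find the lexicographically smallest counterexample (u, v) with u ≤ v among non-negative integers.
Substituting (0, 1) into the claim:
LHS = sin(0)² + cos(1)² = cos(1)² ≈ 0.2919
RHS = 1

Since LHS ≠ RHS, this pair disproves the claim, and no lexicographically smaller pair (u ≤ v, non-negative integers) does.

For instance (4, 6) is also a counterexample (LHS = sin(4)² + cos(6)² ≈ 1.495, RHS = 1), but it's lexicographically larger.

Answer: (u, v) = (0, 1)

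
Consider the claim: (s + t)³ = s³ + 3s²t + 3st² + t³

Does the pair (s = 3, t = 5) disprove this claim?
Substituting s = 3, t = 5:
LHS = (3 + 5)³ = 512
RHS = 3³ + 3·3²·5 + 3·3·5² + 5³ = 512

The sides agree, so this pair does not disprove the claim.

Answer: No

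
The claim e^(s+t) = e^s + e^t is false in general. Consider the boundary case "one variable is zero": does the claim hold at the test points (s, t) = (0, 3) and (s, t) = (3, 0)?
At (0, 3): LHS = e^3 ≈ 20.09 ≠ RHS = 1 + e^3 ≈ 21.09
At (3, 0): LHS = e^3 ≈ 20.09 ≠ RHS = 1 + e^3 ≈ 21.09

Answer: No, fails at both test points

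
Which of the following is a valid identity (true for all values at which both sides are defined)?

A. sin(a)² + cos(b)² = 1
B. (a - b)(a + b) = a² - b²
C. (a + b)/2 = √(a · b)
B

A: fails at (0, 1) — LHS = cos(1)² ≈ 0.2919, RHS = 1.
B: holds — e.g. at (3, 7), both sides equal -40.
C: fails at (3, 4) — LHS = 7/2, RHS = 2·√(3) ≈ 3.464.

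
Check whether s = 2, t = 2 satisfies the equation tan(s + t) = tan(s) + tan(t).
Fails

Substituting s = 2, t = 2:

LHS = tan(2 + 2) = tan(4) ≈ 1.158
RHS = tan(2) + tan(2) = 2·tan(2) ≈ -4.37

LHS ≠ RHS, so the equation does not hold at this point.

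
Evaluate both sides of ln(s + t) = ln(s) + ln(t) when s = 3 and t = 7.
LHS = ln(3 + 7) = ln(10) ≈ 2.303
RHS = ln(3) + ln(7) ≈ 3.045

LHS ≠ RHS (they differ by about 0.7419), so the equation does not hold here.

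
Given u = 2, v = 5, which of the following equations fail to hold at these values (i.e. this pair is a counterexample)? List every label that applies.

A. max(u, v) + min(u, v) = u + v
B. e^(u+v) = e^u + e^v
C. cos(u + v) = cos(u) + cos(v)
Evaluating each claim at the given values:
A. LHS = 7, RHS = 7 → holds here (LHS = RHS)
B. LHS = e^7 ≈ 1097, RHS = e^2 + e^5 ≈ 155.8 → fails here (LHS ≠ RHS)
C. LHS = cos(7) ≈ 0.7539, RHS = cos(2) + cos(5) ≈ -0.1325 → fails here (LHS ≠ RHS)

Answer: B, C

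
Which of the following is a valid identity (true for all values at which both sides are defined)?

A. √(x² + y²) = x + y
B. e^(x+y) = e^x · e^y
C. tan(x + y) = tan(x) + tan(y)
B

A: fails at (5, 8) — LHS = √(89) ≈ 9.434, RHS = 13.
B: holds — e.g. at (1, 2), both sides equal e^3 ≈ 20.09.
C: fails at (5, 5) — LHS = tan(10) ≈ 0.6484, RHS = 2·tan(5) ≈ -6.761.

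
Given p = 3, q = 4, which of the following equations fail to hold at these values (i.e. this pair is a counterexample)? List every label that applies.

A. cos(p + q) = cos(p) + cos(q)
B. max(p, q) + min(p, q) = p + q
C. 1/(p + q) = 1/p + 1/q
Evaluating each claim at the given values:
A. LHS = cos(7) ≈ 0.7539, RHS = cos(3) + cos(4) ≈ -1.644 → fails here (LHS ≠ RHS)
B. LHS = 7, RHS = 7 → holds here (LHS = RHS)
C. LHS = 1/7, RHS = 7/12 → fails here (LHS ≠ RHS)

Answer: A, C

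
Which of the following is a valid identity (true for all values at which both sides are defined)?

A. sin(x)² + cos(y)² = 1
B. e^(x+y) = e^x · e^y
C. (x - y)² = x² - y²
B

A: fails at (1, 3) — LHS = sin(1)² + cos(3)² ≈ 1.688, RHS = 1.
B: holds — e.g. at (2, 2), both sides equal e^4 ≈ 54.6.
C: fails at (1, 2) — LHS = 1, RHS = -3.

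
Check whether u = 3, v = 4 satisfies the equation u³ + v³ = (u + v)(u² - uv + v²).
Holds

Substituting u = 3, v = 4:

LHS = 3³ + 4³ = 91
RHS = (3 + 4)(3² - 3·4 + 4²) = 91

LHS = RHS, so the equation holds at this point.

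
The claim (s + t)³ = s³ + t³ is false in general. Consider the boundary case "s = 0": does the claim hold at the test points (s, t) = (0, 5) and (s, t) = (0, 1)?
At (0, 5): LHS = 125, RHS = 125 → equal
At (0, 1): LHS = 1, RHS = 1 → equal

So the claim does hold at both of these boundary points, even though it is not an identity.

Answer: Yes, holds at both test points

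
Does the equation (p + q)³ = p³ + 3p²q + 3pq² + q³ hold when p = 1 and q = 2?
Holds

Substituting p = 1, q = 2:

LHS = (1 + 2)³ = 27
RHS = 1³ + 3·1²·2 + 3·1·2² + 2³ = 27

LHS = RHS, so the equation holds at this point.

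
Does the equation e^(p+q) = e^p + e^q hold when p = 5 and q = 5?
Substituting p = 5, q = 5:

LHS = e^(5+5) = e^10 ≈ 22026.5
RHS = e^5 + e^5 = 2·e^5 ≈ 296.8

LHS ≠ RHS, so the equation does not hold at this point.

Answer: Fails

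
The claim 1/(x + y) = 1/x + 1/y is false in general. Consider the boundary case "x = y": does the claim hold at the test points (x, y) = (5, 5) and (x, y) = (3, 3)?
No, fails at both test points

At (5, 5): LHS = 1/10 ≠ RHS = 2/5
At (3, 3): LHS = 1/6 ≠ RHS = 2/3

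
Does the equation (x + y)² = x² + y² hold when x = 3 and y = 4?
Substituting x = 3, y = 4:

LHS = (3 + 4)² = 49
RHS = 3² + 4² = 25

LHS ≠ RHS, so the equation does not hold at this point.

Answer: Fails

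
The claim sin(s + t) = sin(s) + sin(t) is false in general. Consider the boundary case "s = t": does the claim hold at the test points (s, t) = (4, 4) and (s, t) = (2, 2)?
No, fails at both test points

At (4, 4): LHS = sin(8) ≈ 0.9894 ≠ RHS = 2·sin(4) ≈ -1.514
At (2, 2): LHS = sin(4) ≈ -0.7568 ≠ RHS = 2·sin(2) ≈ 1.819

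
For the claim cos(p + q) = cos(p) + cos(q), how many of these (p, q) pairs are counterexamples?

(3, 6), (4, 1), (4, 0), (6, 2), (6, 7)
Testing each pair:
(3, 6): LHS = cos(9) ≈ -0.9111, RHS = cos(3) + cos(6) ≈ -0.02982 → counterexample
(4, 1): LHS = cos(5) ≈ 0.2837, RHS = cos(4) + cos(1) ≈ -0.1133 → counterexample
(4, 0): LHS = cos(4) ≈ -0.6536, RHS = cos(4) + 1 ≈ 0.3464 → counterexample
(6, 2): LHS = cos(8) ≈ -0.1455, RHS = cos(2) + cos(6) ≈ 0.544 → counterexample
(6, 7): LHS = cos(13) ≈ 0.9074, RHS = cos(7) + cos(6) ≈ 1.714 → counterexample

That makes 5 counterexamples.

Answer: 5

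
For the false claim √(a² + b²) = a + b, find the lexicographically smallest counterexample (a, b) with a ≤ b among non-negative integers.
(a, b) = (1, 1)

At (0, 4): both sides equal 4, so it holds there.

Substituting (1, 1) into the claim:
LHS = √(1² + 1²) = √(2) ≈ 1.414
RHS = 1 + 1 = 2

Since LHS ≠ RHS, this pair disproves the claim, and no lexicographically smaller pair (a ≤ b, non-negative integers) does.

For instance (3, 3) is also a counterexample (LHS = 3·√(2) ≈ 4.243, RHS = 6), but it's lexicographically larger.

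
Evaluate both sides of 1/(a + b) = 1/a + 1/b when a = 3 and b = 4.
LHS = 1/(3 + 4) = 1/7
RHS = 1/3 + 1/4 = 7/12

LHS ≠ RHS, so the equation does not hold here.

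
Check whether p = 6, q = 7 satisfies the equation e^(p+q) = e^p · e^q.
Holds

Substituting p = 6, q = 7:

LHS = e^(6+7) = e^13 ≈ 442413.4
RHS = e^6 · e^7 = e^13 ≈ 442413.4

LHS = RHS, so the equation holds at this point.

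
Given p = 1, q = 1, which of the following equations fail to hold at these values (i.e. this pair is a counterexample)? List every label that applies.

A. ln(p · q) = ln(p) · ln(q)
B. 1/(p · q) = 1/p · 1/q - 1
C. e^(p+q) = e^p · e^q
B

Evaluating each claim at the given values:
A. LHS = 0, RHS = 0 → holds here (LHS = RHS)
B. LHS = 1, RHS = 0 → fails here (LHS ≠ RHS)
C. LHS = e^2 ≈ 7.389, RHS = e^2 ≈ 7.389 → holds here (LHS = RHS)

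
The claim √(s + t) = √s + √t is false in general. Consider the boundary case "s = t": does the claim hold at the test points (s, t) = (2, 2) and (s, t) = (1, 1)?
At (2, 2): LHS = 2 ≠ RHS = 2·√(2) ≈ 2.828
At (1, 1): LHS = √(2) ≈ 1.414 ≠ RHS = 2

Answer: No, fails at both test points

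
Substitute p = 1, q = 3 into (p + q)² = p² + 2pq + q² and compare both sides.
LHS = (1 + 3)² = 16
RHS = 1² + 2·1·3 + 3² = 16

LHS = RHS: the two sides agree.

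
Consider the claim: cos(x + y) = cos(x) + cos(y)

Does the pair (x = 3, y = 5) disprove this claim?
Yes

Substituting x = 3, y = 5:
LHS = cos(3 + 5) = cos(8) ≈ -0.1455
RHS = cos(3) + cos(5) ≈ -0.7063

Since LHS ≠ RHS, this pair disproves the claim.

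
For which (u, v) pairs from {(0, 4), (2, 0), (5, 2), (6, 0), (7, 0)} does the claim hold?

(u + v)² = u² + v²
(0, 4), (2, 0), (6, 0), (7, 0)

Testing each pair:
(0, 4): LHS = 16, RHS = 16 → holds
(2, 0): LHS = 4, RHS = 4 → holds
(5, 2): LHS = 49, RHS = 29 → fails
(6, 0): LHS = 36, RHS = 36 → holds
(7, 0): LHS = 49, RHS = 49 → holds

4 of 5 pairs satisfy the claim.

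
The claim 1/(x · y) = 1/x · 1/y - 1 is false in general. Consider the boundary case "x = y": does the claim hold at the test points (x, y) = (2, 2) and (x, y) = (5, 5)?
At (2, 2): LHS = 1/4 ≠ RHS = -3/4
At (5, 5): LHS = 1/25 ≠ RHS = -24/25

Answer: No, fails at both test points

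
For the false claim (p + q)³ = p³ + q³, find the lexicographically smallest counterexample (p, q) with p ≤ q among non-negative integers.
(p, q) = (1, 1)

At (0, 7): both sides equal 343, so it holds there.

Substituting (1, 1) into the claim:
LHS = (1 + 1)³ = 8
RHS = 1³ + 1³ = 2

Since LHS ≠ RHS, this pair disproves the claim, and no lexicographically smaller pair (p ≤ q, non-negative integers) does.

For instance (1, 3) is also a counterexample (LHS = 64, RHS = 28), but it's lexicographically larger.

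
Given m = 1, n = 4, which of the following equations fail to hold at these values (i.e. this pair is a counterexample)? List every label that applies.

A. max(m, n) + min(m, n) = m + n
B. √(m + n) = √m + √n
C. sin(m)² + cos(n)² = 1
B, C

Evaluating each claim at the given values:
A. LHS = 5, RHS = 5 → holds here (LHS = RHS)
B. LHS = √(5) ≈ 2.236, RHS = 3 → fails here (LHS ≠ RHS)
C. LHS = cos(4)² + sin(1)² ≈ 1.135, RHS = 1 → fails here (LHS ≠ RHS)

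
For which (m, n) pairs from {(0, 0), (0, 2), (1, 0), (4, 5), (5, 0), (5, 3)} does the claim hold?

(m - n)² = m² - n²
Testing each pair:
(0, 0): LHS = 0, RHS = 0 → holds
(0, 2): LHS = 4, RHS = -4 → fails
(1, 0): LHS = 1, RHS = 1 → holds
(4, 5): LHS = 1, RHS = -9 → fails
(5, 0): LHS = 25, RHS = 25 → holds
(5, 3): LHS = 4, RHS = 16 → fails

3 of 6 pairs satisfy the claim.

Answer: (0, 0), (1, 0), (5, 0)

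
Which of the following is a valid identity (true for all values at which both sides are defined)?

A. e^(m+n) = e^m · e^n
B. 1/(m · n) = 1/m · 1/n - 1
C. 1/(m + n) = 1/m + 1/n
A: holds — e.g. at (1, 3), both sides equal e^4 ≈ 54.6.
B: fails at (2, 3) — LHS = 1/6, RHS = -5/6.
C: fails at (3, 4) — LHS = 1/7, RHS = 7/12.

Answer: A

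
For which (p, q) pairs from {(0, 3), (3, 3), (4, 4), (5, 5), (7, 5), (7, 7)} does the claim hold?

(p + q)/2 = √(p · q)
Testing each pair:
(0, 3): LHS = 3/2, RHS = 0 → fails
(3, 3): LHS = 3, RHS = 3 → holds
(4, 4): LHS = 4, RHS = 4 → holds
(5, 5): LHS = 5, RHS = 5 → holds
(7, 5): LHS = 6, RHS = √(35) ≈ 5.916 → fails
(7, 7): LHS = 7, RHS = 7 → holds

4 of 6 pairs satisfy the claim.

Answer: (3, 3), (4, 4), (5, 5), (7, 7)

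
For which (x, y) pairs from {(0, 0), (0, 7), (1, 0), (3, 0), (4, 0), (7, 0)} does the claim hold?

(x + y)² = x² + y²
Testing each pair:
(0, 0): LHS = 0, RHS = 0 → holds
(0, 7): LHS = 49, RHS = 49 → holds
(1, 0): LHS = 1, RHS = 1 → holds
(3, 0): LHS = 9, RHS = 9 → holds
(4, 0): LHS = 16, RHS = 16 → holds
(7, 0): LHS = 49, RHS = 49 → holds

Every pair satisfies the claim.

Answer: All pairs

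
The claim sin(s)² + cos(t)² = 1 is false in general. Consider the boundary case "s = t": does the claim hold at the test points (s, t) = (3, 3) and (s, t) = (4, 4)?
Yes, holds at both test points

At (3, 3): LHS = sin(3)² + cos(3)² = 1, RHS = 1 → equal
At (4, 4): LHS = cos(4)² + sin(4)² = 1, RHS = 1 → equal

So the claim does hold at both of these boundary points, even though it is not an identity.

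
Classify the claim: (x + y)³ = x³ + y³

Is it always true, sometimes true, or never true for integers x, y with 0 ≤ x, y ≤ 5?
It holds at (x, y) = (5, 0) (both sides equal 125), but fails at (x, y) = (1, 1) (LHS = 8, RHS = 2).

Answer: Sometimes true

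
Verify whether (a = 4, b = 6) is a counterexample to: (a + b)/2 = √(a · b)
Yes

Substituting a = 4, b = 6:
LHS = (4 + 6)/2 = 5
RHS = √(4 · 6) = 2·√(6) ≈ 4.899

Since LHS ≠ RHS, this pair disproves the claim.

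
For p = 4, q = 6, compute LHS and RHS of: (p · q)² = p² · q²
LHS = (4 · 6)² = 576
RHS = 4² · 6² = 576

LHS = RHS: the two sides agree.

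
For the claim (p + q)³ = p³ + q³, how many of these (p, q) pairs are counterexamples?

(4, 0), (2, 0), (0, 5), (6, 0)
0

Testing each pair:
(4, 0): LHS = 64, RHS = 64 → satisfies claim
(2, 0): LHS = 8, RHS = 8 → satisfies claim
(0, 5): LHS = 125, RHS = 125 → satisfies claim
(6, 0): LHS = 216, RHS = 216 → satisfies claim

That makes 0 counterexamples.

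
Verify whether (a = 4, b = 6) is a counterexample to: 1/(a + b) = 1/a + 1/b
Substituting a = 4, b = 6:
LHS = 1/(4 + 6) = 1/10
RHS = 1/4 + 1/6 = 5/12

Since LHS ≠ RHS, this pair disproves the claim.

Answer: Yes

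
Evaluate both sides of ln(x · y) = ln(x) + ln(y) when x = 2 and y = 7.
LHS = ln(2 · 7) = ln(14) ≈ 2.639
RHS = ln(2) + ln(7) ≈ 2.639

LHS = RHS: the two sides agree.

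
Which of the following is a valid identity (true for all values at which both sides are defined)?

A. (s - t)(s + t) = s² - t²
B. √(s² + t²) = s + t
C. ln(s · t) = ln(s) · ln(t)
A: holds — e.g. at (3, 4), both sides equal -7.
B: fails at (2, 4) — LHS = 2·√(5) ≈ 4.472, RHS = 6.
C: fails at (4, 5) — LHS = ln(20) ≈ 2.996, RHS = ln(4)·ln(5) ≈ 2.231.

Answer: A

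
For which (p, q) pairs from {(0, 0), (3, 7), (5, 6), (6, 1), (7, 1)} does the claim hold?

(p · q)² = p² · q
Testing each pair:
(0, 0): LHS = 0, RHS = 0 → holds
(3, 7): LHS = 441, RHS = 63 → fails
(5, 6): LHS = 900, RHS = 150 → fails
(6, 1): LHS = 36, RHS = 36 → holds
(7, 1): LHS = 49, RHS = 49 → holds

3 of 5 pairs satisfy the claim.

Answer: (0, 0), (6, 1), (7, 1)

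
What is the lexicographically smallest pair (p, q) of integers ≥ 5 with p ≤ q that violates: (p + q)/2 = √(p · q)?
(p, q) = (5, 6)

At (5, 5): both sides equal 5, so it holds there.

Substituting (5, 6) into the claim:
LHS = (5 + 6)/2 = 11/2
RHS = √(5 · 6) = √(30) ≈ 5.477

Since LHS ≠ RHS, this pair disproves the claim, and no lexicographically smaller pair (p ≤ q, integers ≥ 5) does.

For instance (5, 7) is also a counterexample (LHS = 6, RHS = √(35) ≈ 5.916), but it's lexicographically larger.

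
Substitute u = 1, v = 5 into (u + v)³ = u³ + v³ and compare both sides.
LHS = (1 + 5)³ = 216
RHS = 1³ + 5³ = 126

LHS ≠ RHS, so the equation does not hold here.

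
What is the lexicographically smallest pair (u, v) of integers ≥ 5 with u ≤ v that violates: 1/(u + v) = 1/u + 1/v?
Substituting (5, 5) into the claim:
LHS = 1/(5 + 5) = 1/10
RHS = 1/5 + 1/5 = 2/5

Since LHS ≠ RHS, this pair disproves the claim, and no lexicographically smaller pair (u ≤ v, integers ≥ 5) does.

For instance (7, 9) is also a counterexample (LHS = 1/16, RHS = 16/63), but it's lexicographically larger.

Answer: (u, v) = (5, 5)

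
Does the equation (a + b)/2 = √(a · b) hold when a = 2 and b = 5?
Substituting a = 2, b = 5:

LHS = (2 + 5)/2 = 7/2
RHS = √(2 · 5) = √(10) ≈ 3.162

LHS ≠ RHS, so the equation does not hold at this point.

Answer: Fails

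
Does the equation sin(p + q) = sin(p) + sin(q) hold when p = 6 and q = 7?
Substituting p = 6, q = 7:

LHS = sin(6 + 7) = sin(13) ≈ 0.4202
RHS = sin(6) + sin(7) ≈ 0.3776

LHS ≠ RHS, so the equation does not hold at this point.

Answer: Fails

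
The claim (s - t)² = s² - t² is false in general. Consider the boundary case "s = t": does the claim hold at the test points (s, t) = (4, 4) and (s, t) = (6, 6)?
At (4, 4): LHS = 0, RHS = 0 → equal
At (6, 6): LHS = 0, RHS = 0 → equal

So the claim does hold at both of these boundary points, even though it is not an identity.

Answer: Yes, holds at both test points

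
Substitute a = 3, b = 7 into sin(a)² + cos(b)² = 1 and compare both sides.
LHS = sin(3)² + cos(7)² ≈ 0.5883
RHS = 1

LHS ≠ RHS (they differ by about 0.4117), so the equation does not hold here.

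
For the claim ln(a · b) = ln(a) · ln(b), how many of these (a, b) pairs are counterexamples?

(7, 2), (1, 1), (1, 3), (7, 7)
Testing each pair:
(7, 2): LHS = ln(14) ≈ 2.639, RHS = ln(2)·ln(7) ≈ 1.349 → counterexample
(1, 1): LHS = 0, RHS = 0 → satisfies claim
(1, 3): LHS = ln(3) ≈ 1.099, RHS = 0 → counterexample
(7, 7): LHS = ln(49) ≈ 3.892, RHS = ln(7)² ≈ 3.787 → counterexample

That makes 3 counterexamples.

Answer: 3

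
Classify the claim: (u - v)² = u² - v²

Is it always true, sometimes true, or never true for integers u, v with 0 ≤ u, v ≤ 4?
It holds at (u, v) = (0, 0) (both sides equal 0), but fails at (u, v) = (2, 1) (LHS = 1, RHS = 3).

Answer: Sometimes true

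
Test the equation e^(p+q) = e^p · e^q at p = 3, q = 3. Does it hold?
Holds

Substituting p = 3, q = 3:

LHS = e^(3+3) = e^6 ≈ 403.4
RHS = e^3 · e^3 = e^6 ≈ 403.4

LHS = RHS, so the equation holds at this point.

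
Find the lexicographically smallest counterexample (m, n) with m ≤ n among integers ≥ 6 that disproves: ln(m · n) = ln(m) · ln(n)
(m, n) = (6, 6)

Substituting (6, 6) into the claim:
LHS = ln(6 · 6) = ln(36) ≈ 3.584
RHS = ln(6) · ln(6) = ln(6)² ≈ 3.21

Since LHS ≠ RHS, this pair disproves the claim, and no lexicographically smaller pair (m ≤ n, integers ≥ 6) does.

For instance (6, 10) is also a counterexample (LHS = ln(60) ≈ 4.094, RHS = ln(6)·ln(10) ≈ 4.126), but it's lexicographically larger.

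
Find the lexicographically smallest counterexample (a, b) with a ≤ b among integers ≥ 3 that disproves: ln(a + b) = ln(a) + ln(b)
Substituting (3, 3) into the claim:
LHS = ln(3 + 3) = ln(6) ≈ 1.792
RHS = ln(3) + ln(3) = 2·ln(3) ≈ 2.197

Since LHS ≠ RHS, this pair disproves the claim, and no lexicographically smaller pair (a ≤ b, integers ≥ 3) does.

For instance (4, 5) is also a counterexample (LHS = ln(9) ≈ 2.197, RHS = ln(4) + ln(5) ≈ 2.996), but it's lexicographically larger.

Answer: (a, b) = (3, 3)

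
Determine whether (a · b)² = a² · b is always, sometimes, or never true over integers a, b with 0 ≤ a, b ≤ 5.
It holds at (a, b) = (4, 0) (both sides equal 0), but fails at (a, b) = (1, 4) (LHS = 16, RHS = 4).

Answer: Sometimes true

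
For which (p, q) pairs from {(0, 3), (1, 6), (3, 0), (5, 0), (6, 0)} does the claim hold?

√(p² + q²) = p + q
(0, 3), (3, 0), (5, 0), (6, 0)

Testing each pair:
(0, 3): LHS = 3, RHS = 3 → holds
(1, 6): LHS = √(37) ≈ 6.083, RHS = 7 → fails
(3, 0): LHS = 3, RHS = 3 → holds
(5, 0): LHS = 5, RHS = 5 → holds
(6, 0): LHS = 6, RHS = 6 → holds

4 of 5 pairs satisfy the claim.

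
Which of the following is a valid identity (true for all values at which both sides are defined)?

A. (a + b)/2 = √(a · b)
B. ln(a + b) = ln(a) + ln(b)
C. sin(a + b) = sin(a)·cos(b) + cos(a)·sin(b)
A: fails at (1, 2) — LHS = 3/2, RHS = √(2) ≈ 1.414.
B: fails at (4, 4) — LHS = ln(8) ≈ 2.079, RHS = 2·ln(4) ≈ 2.773.
C: holds — e.g. at (1, 5), both sides equal sin(6) ≈ -0.2794.

Answer: C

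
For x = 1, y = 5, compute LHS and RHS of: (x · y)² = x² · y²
LHS = (1 · 5)² = 25
RHS = 1² · 5² = 25

LHS = RHS: the two sides agree.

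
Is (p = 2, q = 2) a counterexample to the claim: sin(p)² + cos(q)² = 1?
Substituting p = 2, q = 2:
LHS = sin(2)² + cos(2)² = 1
RHS = 1

The sides agree, so this pair does not disprove the claim.

Answer: No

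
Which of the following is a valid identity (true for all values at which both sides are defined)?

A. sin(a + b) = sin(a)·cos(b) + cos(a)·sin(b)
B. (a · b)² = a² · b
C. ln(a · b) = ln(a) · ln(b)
A

A: holds — e.g. at (4, 5), both sides equal sin(9) ≈ 0.4121.
B: fails at (5, 5) — LHS = 625, RHS = 125.
C: fails at (1, 2) — LHS = ln(2) ≈ 0.6931, RHS = 0.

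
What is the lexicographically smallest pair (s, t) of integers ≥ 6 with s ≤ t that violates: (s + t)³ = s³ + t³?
Substituting (6, 6) into the claim:
LHS = (6 + 6)³ = 1728
RHS = 6³ + 6³ = 432

Since LHS ≠ RHS, this pair disproves the claim, and no lexicographically smaller pair (s ≤ t, integers ≥ 6) does.

For instance (7, 10) is also a counterexample (LHS = 4913, RHS = 1343), but it's lexicographically larger.

Answer: (s, t) = (6, 6)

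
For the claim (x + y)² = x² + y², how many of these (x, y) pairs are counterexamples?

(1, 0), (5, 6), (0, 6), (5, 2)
2

Testing each pair:
(1, 0): LHS = 1, RHS = 1 → satisfies claim
(5, 6): LHS = 121, RHS = 61 → counterexample
(0, 6): LHS = 36, RHS = 36 → satisfies claim
(5, 2): LHS = 49, RHS = 29 → counterexample

That makes 2 counterexamples.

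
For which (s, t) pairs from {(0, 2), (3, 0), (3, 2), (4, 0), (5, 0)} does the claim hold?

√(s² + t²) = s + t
(0, 2), (3, 0), (4, 0), (5, 0)

Testing each pair:
(0, 2): LHS = 2, RHS = 2 → holds
(3, 0): LHS = 3, RHS = 3 → holds
(3, 2): LHS = √(13) ≈ 3.606, RHS = 5 → fails
(4, 0): LHS = 4, RHS = 4 → holds
(5, 0): LHS = 5, RHS = 5 → holds

4 of 5 pairs satisfy the claim.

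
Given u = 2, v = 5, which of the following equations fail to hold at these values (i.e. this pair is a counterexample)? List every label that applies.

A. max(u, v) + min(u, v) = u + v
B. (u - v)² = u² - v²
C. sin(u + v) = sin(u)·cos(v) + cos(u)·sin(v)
B

Evaluating each claim at the given values:
A. LHS = 7, RHS = 7 → holds here (LHS = RHS)
B. LHS = 9, RHS = -21 → fails here (LHS ≠ RHS)
C. LHS = sin(7) ≈ 0.657, RHS = sin(2)·cos(5) + sin(5)·cos(2) ≈ 0.657 → holds here (LHS = RHS)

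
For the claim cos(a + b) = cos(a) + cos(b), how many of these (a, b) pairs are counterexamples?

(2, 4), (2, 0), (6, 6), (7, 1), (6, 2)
5

Testing each pair:
(2, 4): LHS = cos(6) ≈ 0.9602, RHS = cos(4) + cos(2) ≈ -1.07 → counterexample
(2, 0): LHS = cos(2) ≈ -0.4161, RHS = cos(2) + 1 ≈ 0.5839 → counterexample
(6, 6): LHS = cos(12) ≈ 0.8439, RHS = 2·cos(6) ≈ 1.92 → counterexample
(7, 1): LHS = cos(8) ≈ -0.1455, RHS = cos(1) + cos(7) ≈ 1.294 → counterexample
(6, 2): LHS = cos(8) ≈ -0.1455, RHS = cos(2) + cos(6) ≈ 0.544 → counterexample

That makes 5 counterexamples.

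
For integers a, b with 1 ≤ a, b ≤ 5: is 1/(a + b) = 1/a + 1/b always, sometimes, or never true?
Never true

The claim fails for every pair in the range. For instance at (a, b) = (4, 4): LHS = 1/8, RHS = 1/2.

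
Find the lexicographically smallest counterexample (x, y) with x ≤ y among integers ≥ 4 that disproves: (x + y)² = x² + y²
(x, y) = (4, 4)

Substituting (4, 4) into the claim:
LHS = (4 + 4)² = 64
RHS = 4² + 4² = 32

Since LHS ≠ RHS, this pair disproves the claim, and no lexicographically smaller pair (x ≤ y, integers ≥ 4) does.

For instance (6, 7) is also a counterexample (LHS = 169, RHS = 85), but it's lexicographically larger.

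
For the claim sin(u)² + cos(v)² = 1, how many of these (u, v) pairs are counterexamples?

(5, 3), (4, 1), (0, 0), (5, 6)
Testing each pair:
(5, 3): LHS = sin(5)² + cos(3)² ≈ 1.9, RHS = 1 → counterexample
(4, 1): LHS = cos(1)² + sin(4)² ≈ 0.8647, RHS = 1 → counterexample
(0, 0): LHS = 1, RHS = 1 → satisfies claim
(5, 6): LHS = sin(5)² + cos(6)² ≈ 1.841, RHS = 1 → counterexample

That makes 3 counterexamples.

Answer: 3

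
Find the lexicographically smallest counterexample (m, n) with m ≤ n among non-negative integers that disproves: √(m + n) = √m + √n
(m, n) = (1, 1)

At (0, 4): both sides equal 2, so it holds there.
At (0, 6): both sides equal √(6) ≈ 2.449, so it holds there.

Substituting (1, 1) into the claim:
LHS = √(1 + 1) = √(2) ≈ 1.414
RHS = √1 + √1 = 2

Since LHS ≠ RHS, this pair disproves the claim, and no lexicographically smaller pair (m ≤ n, non-negative integers) does.

For instance (3, 4) is also a counterexample (LHS = √(7) ≈ 2.646, RHS = √(3) + 2 ≈ 3.732), but it's lexicographically larger.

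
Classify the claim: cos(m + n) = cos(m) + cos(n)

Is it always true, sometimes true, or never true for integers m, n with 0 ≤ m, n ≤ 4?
Never true

The claim fails for every pair in the range. For instance at (m, n) = (2, 2): LHS = cos(4) ≈ -0.6536, RHS = 2·cos(2) ≈ -0.8323.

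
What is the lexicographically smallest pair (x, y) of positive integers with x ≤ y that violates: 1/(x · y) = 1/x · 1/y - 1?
(x, y) = (1, 1)

Substituting (1, 1) into the claim:
LHS = 1/(1 · 1) = 1
RHS = 1/1 · 1/1 - 1 = 0

Since LHS ≠ RHS, this pair disproves the claim, and no lexicographically smaller pair (x ≤ y, positive integers) does.

For instance (8, 8) is also a counterexample (LHS = 1/64, RHS = -63/64), but it's lexicographically larger.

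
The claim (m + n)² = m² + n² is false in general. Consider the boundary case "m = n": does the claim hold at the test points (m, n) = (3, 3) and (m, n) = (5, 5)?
At (3, 3): LHS = 36 ≠ RHS = 18
At (5, 5): LHS = 100 ≠ RHS = 50

Answer: No, fails at both test points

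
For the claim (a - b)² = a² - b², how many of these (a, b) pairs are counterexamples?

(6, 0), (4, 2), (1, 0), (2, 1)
Testing each pair:
(6, 0): LHS = 36, RHS = 36 → satisfies claim
(4, 2): LHS = 4, RHS = 12 → counterexample
(1, 0): LHS = 1, RHS = 1 → satisfies claim
(2, 1): LHS = 1, RHS = 3 → counterexample

That makes 2 counterexamples.

Answer: 2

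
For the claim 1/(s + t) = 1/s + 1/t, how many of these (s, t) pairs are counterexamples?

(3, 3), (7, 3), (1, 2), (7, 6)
4

Testing each pair:
(3, 3): LHS = 1/6, RHS = 2/3 → counterexample
(7, 3): LHS = 1/10, RHS = 10/21 → counterexample
(1, 2): LHS = 1/3, RHS = 3/2 → counterexample
(7, 6): LHS = 1/13, RHS = 13/42 → counterexample

That makes 4 counterexamples.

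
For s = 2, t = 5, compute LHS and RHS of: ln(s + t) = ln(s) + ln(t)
LHS = ln(2 + 5) = ln(7) ≈ 1.946
RHS = ln(2) + ln(5) ≈ 2.303

LHS ≠ RHS (they differ by about 0.3567), so the equation does not hold here.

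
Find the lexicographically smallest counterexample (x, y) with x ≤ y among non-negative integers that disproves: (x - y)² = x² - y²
Substituting (0, 1) into the claim:
LHS = (0 - 1)² = 1
RHS = 0² - 1² = -1

Since LHS ≠ RHS, this pair disproves the claim, and no lexicographically smaller pair (x ≤ y, non-negative integers) does.

For instance (3, 5) is also a counterexample (LHS = 4, RHS = -16), but it's lexicographically larger.

Answer: (x, y) = (0, 1)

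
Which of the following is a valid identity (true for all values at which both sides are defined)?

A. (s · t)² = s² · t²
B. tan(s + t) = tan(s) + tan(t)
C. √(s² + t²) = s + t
A

A: holds — e.g. at (1, 1), both sides equal 1.
B: fails at (2, 3) — LHS = tan(5) ≈ -3.381, RHS = tan(2) + tan(3) ≈ -2.328.
C: fails at (3, 5) — LHS = √(34) ≈ 5.831, RHS = 8.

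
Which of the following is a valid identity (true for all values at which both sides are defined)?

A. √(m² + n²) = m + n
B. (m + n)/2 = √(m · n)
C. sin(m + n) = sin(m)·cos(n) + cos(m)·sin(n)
C

A: fails at (2, 3) — LHS = √(13) ≈ 3.606, RHS = 5.
B: fails at (1, 2) — LHS = 3/2, RHS = √(2) ≈ 1.414.
C: holds — e.g. at (2, 2), both sides equal sin(4) ≈ -0.7568.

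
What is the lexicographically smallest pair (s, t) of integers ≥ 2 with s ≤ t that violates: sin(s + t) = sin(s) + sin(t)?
(s, t) = (2, 2)

Substituting (2, 2) into the claim:
LHS = sin(2 + 2) = sin(4) ≈ -0.7568
RHS = sin(2) + sin(2) = 2·sin(2) ≈ 1.819

Since LHS ≠ RHS, this pair disproves the claim, and no lexicographically smaller pair (s ≤ t, integers ≥ 2) does.

For instance (2, 5) is also a counterexample (LHS = sin(7) ≈ 0.657, RHS = sin(5) + sin(2) ≈ -0.04963), but it's lexicographically larger.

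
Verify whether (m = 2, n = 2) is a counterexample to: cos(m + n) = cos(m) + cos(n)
Substituting m = 2, n = 2:
LHS = cos(2 + 2) = cos(4) ≈ -0.6536
RHS = cos(2) + cos(2) = 2·cos(2) ≈ -0.8323

Since LHS ≠ RHS, this pair disproves the claim.

Answer: Yes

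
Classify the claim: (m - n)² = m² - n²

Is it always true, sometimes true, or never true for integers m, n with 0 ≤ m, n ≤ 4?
It holds at (m, n) = (4, 4) (both sides equal 0), but fails at (m, n) = (3, 2) (LHS = 1, RHS = 5).

Answer: Sometimes true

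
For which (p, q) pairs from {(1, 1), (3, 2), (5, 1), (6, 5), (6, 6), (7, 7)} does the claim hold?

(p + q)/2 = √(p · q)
(1, 1), (6, 6), (7, 7)

Testing each pair:
(1, 1): LHS = 1, RHS = 1 → holds
(3, 2): LHS = 5/2, RHS = √(6) ≈ 2.449 → fails
(5, 1): LHS = 3, RHS = √(5) ≈ 2.236 → fails
(6, 5): LHS = 11/2, RHS = √(30) ≈ 5.477 → fails
(6, 6): LHS = 6, RHS = 6 → holds
(7, 7): LHS = 7, RHS = 7 → holds

3 of 6 pairs satisfy the claim.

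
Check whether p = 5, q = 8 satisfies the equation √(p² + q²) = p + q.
Fails

Substituting p = 5, q = 8:

LHS = √(5² + 8²) = √(89) ≈ 9.434
RHS = 5 + 8 = 13

LHS ≠ RHS, so the equation does not hold at this point.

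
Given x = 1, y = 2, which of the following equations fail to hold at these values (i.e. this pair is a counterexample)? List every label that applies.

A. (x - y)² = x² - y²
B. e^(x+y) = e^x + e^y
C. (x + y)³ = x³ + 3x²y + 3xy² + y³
Evaluating each claim at the given values:
A. LHS = 1, RHS = -3 → fails here (LHS ≠ RHS)
B. LHS = e^3 ≈ 20.09, RHS = e + e^2 ≈ 10.11 → fails here (LHS ≠ RHS)
C. LHS = 27, RHS = 27 → holds here (LHS = RHS)

Answer: A, B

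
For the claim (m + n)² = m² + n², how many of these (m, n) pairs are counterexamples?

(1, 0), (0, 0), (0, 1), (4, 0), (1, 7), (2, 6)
2

Testing each pair:
(1, 0): LHS = 1, RHS = 1 → satisfies claim
(0, 0): LHS = 0, RHS = 0 → satisfies claim
(0, 1): LHS = 1, RHS = 1 → satisfies claim
(4, 0): LHS = 16, RHS = 16 → satisfies claim
(1, 7): LHS = 64, RHS = 50 → counterexample
(2, 6): LHS = 64, RHS = 40 → counterexample

That makes 2 counterexamples.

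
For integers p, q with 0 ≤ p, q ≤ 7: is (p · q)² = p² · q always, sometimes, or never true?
It holds at (p, q) = (5, 1) (both sides equal 25), but fails at (p, q) = (5, 6) (LHS = 900, RHS = 150).

Answer: Sometimes true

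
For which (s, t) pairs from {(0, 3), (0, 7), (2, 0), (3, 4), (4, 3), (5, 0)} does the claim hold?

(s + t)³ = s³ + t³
(0, 3), (0, 7), (2, 0), (5, 0)

Testing each pair:
(0, 3): LHS = 27, RHS = 27 → holds
(0, 7): LHS = 343, RHS = 343 → holds
(2, 0): LHS = 8, RHS = 8 → holds
(3, 4): LHS = 343, RHS = 91 → fails
(4, 3): LHS = 343, RHS = 91 → fails
(5, 0): LHS = 125, RHS = 125 → holds

4 of 6 pairs satisfy the claim.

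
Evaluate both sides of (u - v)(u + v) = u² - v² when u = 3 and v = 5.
LHS = (3 - 5)(3 + 5) = -16
RHS = 3² - 5² = -16

LHS = RHS: the two sides agree.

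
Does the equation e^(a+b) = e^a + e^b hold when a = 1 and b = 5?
Substituting a = 1, b = 5:

LHS = e^(1+5) = e^6 ≈ 403.4
RHS = e^1 + e^5 = e + e^5 ≈ 151.1

LHS ≠ RHS, so the equation does not hold at this point.

Answer: Fails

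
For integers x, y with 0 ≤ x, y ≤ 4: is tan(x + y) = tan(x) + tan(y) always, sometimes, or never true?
It holds at (x, y) = (0, 4) (both sides equal tan(4) ≈ 1.158), but fails at (x, y) = (2, 2) (LHS = tan(4) ≈ 1.158, RHS = 2·tan(2) ≈ -4.37).

Answer: Sometimes true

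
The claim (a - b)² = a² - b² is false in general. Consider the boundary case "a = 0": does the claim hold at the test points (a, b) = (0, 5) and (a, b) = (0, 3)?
No, fails at both test points

At (0, 5): LHS = 25 ≠ RHS = -25
At (0, 3): LHS = 9 ≠ RHS = -9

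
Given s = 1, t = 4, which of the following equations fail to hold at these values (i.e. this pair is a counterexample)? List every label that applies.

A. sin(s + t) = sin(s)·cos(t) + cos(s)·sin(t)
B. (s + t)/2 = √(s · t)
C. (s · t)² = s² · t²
B

Evaluating each claim at the given values:
A. LHS = sin(5) ≈ -0.9589, RHS = sin(1)·cos(4) + sin(4)·cos(1) ≈ -0.9589 → holds here (LHS = RHS)
B. LHS = 5/2, RHS = 2 → fails here (LHS ≠ RHS)
C. LHS = 16, RHS = 16 → holds here (LHS = RHS)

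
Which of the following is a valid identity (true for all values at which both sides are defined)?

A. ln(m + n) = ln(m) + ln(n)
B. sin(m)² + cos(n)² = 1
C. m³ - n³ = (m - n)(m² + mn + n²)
C

A: fails at (2, 4) — LHS = ln(6) ≈ 1.792, RHS = ln(2) + ln(4) ≈ 2.079.
B: fails at (0, 1) — LHS = cos(1)² ≈ 0.2919, RHS = 1.
C: holds — e.g. at (2, 2), both sides equal 0.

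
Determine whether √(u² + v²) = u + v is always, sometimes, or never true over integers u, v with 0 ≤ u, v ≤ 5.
It holds at (u, v) = (0, 1) (both sides equal 1), but fails at (u, v) = (3, 2) (LHS = √(13) ≈ 3.606, RHS = 5).

Answer: Sometimes true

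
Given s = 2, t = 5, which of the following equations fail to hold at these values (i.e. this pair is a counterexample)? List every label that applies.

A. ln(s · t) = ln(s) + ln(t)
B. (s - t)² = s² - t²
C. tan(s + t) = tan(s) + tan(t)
B, C

Evaluating each claim at the given values:
A. LHS = ln(10) ≈ 2.303, RHS = ln(2) + ln(5) ≈ 2.303 → holds here (LHS = RHS)
B. LHS = 9, RHS = -21 → fails here (LHS ≠ RHS)
C. LHS = tan(7) ≈ 0.8714, RHS = tan(5) + tan(2) ≈ -5.566 → fails here (LHS ≠ RHS)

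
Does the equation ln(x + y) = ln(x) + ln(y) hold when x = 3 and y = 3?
Fails

Substituting x = 3, y = 3:

LHS = ln(3 + 3) = ln(6) ≈ 1.792
RHS = ln(3) + ln(3) = 2·ln(3) ≈ 2.197

LHS ≠ RHS, so the equation does not hold at this point.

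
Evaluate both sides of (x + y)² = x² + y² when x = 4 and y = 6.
LHS = (4 + 6)² = 100
RHS = 4² + 6² = 52

LHS ≠ RHS, so the equation does not hold here.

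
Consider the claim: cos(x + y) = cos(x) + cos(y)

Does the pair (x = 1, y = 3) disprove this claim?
Yes

Substituting x = 1, y = 3:
LHS = cos(1 + 3) = cos(4) ≈ -0.6536
RHS = cos(1) + cos(3) ≈ -0.4497

Since LHS ≠ RHS, this pair disproves the claim.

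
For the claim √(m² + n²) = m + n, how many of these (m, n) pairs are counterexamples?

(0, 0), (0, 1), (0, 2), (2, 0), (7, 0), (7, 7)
Testing each pair:
(0, 0): LHS = 0, RHS = 0 → satisfies claim
(0, 1): LHS = 1, RHS = 1 → satisfies claim
(0, 2): LHS = 2, RHS = 2 → satisfies claim
(2, 0): LHS = 2, RHS = 2 → satisfies claim
(7, 0): LHS = 7, RHS = 7 → satisfies claim
(7, 7): LHS = 7·√(2) ≈ 9.899, RHS = 14 → counterexample

That makes 1 counterexample.

Answer: 1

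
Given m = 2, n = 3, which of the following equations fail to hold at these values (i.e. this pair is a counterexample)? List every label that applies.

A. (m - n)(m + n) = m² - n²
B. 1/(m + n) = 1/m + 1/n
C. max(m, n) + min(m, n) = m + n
B

Evaluating each claim at the given values:
A. LHS = -5, RHS = -5 → holds here (LHS = RHS)
B. LHS = 1/5, RHS = 5/6 → fails here (LHS ≠ RHS)
C. LHS = 5, RHS = 5 → holds here (LHS = RHS)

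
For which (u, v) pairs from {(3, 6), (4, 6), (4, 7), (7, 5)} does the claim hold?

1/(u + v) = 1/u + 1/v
None

Testing each pair:
(3, 6): LHS = 1/9, RHS = 1/2 → fails
(4, 6): LHS = 1/10, RHS = 5/12 → fails
(4, 7): LHS = 1/11, RHS = 11/28 → fails
(7, 5): LHS = 1/12, RHS = 12/35 → fails

No pair satisfies the claim.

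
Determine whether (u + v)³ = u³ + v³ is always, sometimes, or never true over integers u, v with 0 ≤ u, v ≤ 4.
Sometimes true

It holds at (u, v) = (3, 0) (both sides equal 27), but fails at (u, v) = (4, 2) (LHS = 216, RHS = 72).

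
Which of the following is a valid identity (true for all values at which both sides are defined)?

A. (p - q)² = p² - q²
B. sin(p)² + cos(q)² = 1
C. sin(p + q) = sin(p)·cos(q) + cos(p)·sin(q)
A: fails at (0, 1) — LHS = 1, RHS = -1.
B: fails at (2, 7) — LHS = cos(7)² + sin(2)² ≈ 1.395, RHS = 1.
C: holds — e.g. at (0, 1), both sides equal sin(1) ≈ 0.8415.

Answer: C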